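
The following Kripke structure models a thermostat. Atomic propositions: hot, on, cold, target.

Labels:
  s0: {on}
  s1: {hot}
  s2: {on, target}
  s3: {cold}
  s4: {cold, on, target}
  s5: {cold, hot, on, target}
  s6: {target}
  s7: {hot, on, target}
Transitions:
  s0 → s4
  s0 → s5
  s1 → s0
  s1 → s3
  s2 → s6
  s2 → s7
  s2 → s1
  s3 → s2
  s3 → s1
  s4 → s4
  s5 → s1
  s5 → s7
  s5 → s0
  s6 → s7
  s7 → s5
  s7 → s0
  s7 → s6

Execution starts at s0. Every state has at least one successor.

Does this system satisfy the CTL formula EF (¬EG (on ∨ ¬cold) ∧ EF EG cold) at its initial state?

Yes

States satisfying ¬EG (on ∨ ¬cold) ∧ EF EG cold: {s3}.
States satisfying EF (¬EG (on ∨ ¬cold) ∧ EF EG cold): {s0, s1, s2, s3, s5, s6, s7}.
Some path from s0 reaches a state where ¬EG (on ∨ ¬cold) ∧ EF EG cold holds.
s0 ∈ Sat(EF (¬EG (on ∨ ¬cold) ∧ EF EG cold)).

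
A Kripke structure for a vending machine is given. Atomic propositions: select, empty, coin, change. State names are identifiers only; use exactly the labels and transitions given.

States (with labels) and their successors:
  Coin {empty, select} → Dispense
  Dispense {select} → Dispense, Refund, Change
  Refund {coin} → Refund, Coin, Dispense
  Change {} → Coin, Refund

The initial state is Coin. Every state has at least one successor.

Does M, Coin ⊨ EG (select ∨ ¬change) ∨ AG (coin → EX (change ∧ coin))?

States satisfying select ∨ ¬change: {Coin, Dispense, Refund, Change}.
States satisfying EG (select ∨ ¬change): {Coin, Dispense, Refund, Change}.
States satisfying coin → EX (change ∧ coin): {Coin, Dispense, Change}.
States satisfying AG (coin → EX (change ∧ coin)): ∅.
States satisfying EG (select ∨ ¬change) ∨ AG (coin → EX (change ∧ coin)): {Coin, Dispense, Refund, Change}.
Coin ∈ Sat(EG (select ∨ ¬change) ∨ AG (coin → EX (change ∧ coin))).

Satisfied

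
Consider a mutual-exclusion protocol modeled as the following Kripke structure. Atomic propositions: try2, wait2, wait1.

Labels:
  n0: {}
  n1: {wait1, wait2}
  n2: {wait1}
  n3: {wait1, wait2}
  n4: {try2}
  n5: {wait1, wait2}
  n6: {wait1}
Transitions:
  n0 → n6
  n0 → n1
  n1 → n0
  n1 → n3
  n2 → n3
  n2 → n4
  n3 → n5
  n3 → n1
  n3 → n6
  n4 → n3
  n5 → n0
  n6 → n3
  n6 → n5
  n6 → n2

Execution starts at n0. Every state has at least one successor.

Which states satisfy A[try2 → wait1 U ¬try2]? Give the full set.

{n0, n1, n2, n3, n5, n6}

States satisfying try2 → wait1: {n0, n1, n2, n3, n5, n6}.
States satisfying ¬try2: {n0, n1, n2, n3, n5, n6}.
States satisfying A[try2 → wait1 U ¬try2]: {n0, n1, n2, n3, n5, n6}.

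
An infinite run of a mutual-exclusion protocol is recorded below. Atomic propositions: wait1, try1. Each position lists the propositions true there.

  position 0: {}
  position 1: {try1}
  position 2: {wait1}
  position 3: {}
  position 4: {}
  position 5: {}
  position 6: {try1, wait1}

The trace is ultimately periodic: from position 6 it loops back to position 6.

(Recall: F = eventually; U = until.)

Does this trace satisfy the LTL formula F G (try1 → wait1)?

G (try1 → wait1) holds at position 2, which is reachable from 0, so F G (try1 → wait1) holds.

Satisfied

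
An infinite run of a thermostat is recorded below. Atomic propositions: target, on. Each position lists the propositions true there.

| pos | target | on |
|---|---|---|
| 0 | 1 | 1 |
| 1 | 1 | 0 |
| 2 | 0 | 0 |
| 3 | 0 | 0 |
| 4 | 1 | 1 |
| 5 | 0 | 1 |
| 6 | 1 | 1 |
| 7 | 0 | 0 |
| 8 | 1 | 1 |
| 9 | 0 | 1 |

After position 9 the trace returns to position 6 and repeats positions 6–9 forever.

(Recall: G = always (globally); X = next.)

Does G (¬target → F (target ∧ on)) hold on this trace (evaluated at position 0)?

Satisfied

¬target → F (target ∧ on) holds at every position 0..9, and those are all positions ever visited, so G (¬target → F (target ∧ on)) holds.
Positions where ¬target holds: 2, 3, 5, 7, 9.
Check F (target ∧ on) at each: 2→ok, 3→ok, 5→ok, 7→ok, 9→ok.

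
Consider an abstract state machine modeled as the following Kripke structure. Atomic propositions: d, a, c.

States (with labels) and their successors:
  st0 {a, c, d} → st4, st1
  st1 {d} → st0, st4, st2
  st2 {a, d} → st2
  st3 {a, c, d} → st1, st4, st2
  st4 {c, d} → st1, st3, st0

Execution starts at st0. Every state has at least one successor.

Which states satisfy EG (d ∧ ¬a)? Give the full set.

States satisfying d ∧ ¬a: {st1, st4}.
States satisfying EG (d ∧ ¬a): {st1, st4}.

{st1, st4}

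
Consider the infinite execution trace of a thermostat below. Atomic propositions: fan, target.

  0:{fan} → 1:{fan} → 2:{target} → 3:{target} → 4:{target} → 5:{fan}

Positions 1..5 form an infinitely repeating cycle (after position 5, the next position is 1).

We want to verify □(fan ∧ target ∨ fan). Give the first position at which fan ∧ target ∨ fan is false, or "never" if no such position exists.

Check fan ∧ target ∨ fan at each position in order: 0 ✓, 1 ✓.
At position 2 the labels are {target}, so fan ∧ target ∨ fan is false there. This is the first violation.

2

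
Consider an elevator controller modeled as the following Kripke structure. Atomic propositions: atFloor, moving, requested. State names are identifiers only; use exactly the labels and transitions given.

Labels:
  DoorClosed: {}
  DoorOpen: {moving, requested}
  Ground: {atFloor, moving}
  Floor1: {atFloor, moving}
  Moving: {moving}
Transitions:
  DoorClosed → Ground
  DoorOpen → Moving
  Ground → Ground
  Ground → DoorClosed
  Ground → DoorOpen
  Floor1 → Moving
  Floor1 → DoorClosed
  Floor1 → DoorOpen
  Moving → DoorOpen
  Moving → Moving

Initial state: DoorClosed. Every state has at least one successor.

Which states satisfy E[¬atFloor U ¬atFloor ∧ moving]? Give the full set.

{DoorOpen, Moving}

States satisfying ¬atFloor: {DoorClosed, DoorOpen, Moving}.
States satisfying ¬atFloor ∧ moving: {DoorOpen, Moving}.
States satisfying E[¬atFloor U ¬atFloor ∧ moving]: {DoorOpen, Moving}.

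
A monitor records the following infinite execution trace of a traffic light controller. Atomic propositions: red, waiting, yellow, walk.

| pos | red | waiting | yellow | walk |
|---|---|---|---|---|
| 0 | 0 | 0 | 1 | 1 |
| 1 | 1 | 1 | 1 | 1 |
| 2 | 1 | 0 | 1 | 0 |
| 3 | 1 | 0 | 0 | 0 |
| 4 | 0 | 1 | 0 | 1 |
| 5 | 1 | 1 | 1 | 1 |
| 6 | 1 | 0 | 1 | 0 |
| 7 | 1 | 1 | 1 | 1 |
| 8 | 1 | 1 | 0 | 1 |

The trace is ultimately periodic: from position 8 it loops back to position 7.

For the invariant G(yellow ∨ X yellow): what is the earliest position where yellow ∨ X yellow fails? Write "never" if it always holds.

Check yellow ∨ X yellow at each position in order: 0 ✓, 1 ✓, 2 ✓.
At position 3 the labels are {red} and the next position 4 has {waiting, walk}, so yellow ∨ X yellow is false there. This is the first violation.

3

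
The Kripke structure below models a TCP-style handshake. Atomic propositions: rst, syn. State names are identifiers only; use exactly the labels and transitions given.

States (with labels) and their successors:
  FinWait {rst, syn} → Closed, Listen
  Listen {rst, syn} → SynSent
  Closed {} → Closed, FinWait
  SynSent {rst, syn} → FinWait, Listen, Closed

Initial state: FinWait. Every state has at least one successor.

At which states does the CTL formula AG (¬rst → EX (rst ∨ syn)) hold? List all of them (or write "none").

States satisfying ¬rst → EX (rst ∨ syn): {FinWait, Listen, Closed, SynSent}.
States satisfying AG (¬rst → EX (rst ∨ syn)): {FinWait, Listen, Closed, SynSent}.

{FinWait, Listen, Closed, SynSent}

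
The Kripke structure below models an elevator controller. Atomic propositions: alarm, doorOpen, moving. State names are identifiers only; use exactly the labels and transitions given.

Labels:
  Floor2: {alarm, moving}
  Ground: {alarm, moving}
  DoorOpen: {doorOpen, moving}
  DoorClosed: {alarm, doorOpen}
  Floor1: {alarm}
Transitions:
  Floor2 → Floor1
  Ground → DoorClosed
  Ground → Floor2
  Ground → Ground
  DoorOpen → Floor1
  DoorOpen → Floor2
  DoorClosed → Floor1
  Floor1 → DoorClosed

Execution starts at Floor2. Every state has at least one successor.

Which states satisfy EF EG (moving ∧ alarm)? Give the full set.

States satisfying EG (moving ∧ alarm): {Ground}.
States satisfying EF EG (moving ∧ alarm): {Ground}.

{Ground}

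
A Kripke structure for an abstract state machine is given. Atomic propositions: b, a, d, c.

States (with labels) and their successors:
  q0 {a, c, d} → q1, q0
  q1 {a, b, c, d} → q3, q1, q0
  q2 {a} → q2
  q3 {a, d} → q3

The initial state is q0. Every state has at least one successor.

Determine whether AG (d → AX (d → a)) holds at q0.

States satisfying d → AX (d → a): {q0, q1, q2, q3}.
States satisfying AG (d → AX (d → a)): {q0, q1, q2, q3}.
Every state reachable from q0 satisfies d → AX (d → a).
q0 ∈ Sat(AG (d → AX (d → a))).

Holds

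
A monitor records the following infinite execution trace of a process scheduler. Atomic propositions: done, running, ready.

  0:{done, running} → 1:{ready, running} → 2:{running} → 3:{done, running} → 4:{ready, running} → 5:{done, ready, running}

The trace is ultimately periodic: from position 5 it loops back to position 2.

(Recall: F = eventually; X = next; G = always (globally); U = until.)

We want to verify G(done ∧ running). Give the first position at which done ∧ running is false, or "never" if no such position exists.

1

Check done ∧ running at each position in order: 0 ✓.
At position 1 the labels are {ready, running}, so done ∧ running is false there. This is the first violation.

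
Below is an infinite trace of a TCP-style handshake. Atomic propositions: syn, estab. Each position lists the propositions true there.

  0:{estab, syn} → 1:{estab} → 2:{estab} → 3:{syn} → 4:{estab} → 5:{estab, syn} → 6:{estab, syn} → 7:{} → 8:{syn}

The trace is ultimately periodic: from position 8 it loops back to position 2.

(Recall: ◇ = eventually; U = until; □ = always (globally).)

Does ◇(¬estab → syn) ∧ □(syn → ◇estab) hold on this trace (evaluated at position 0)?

Holds

¬estab → syn holds at position 0, which is reachable from 0, so ◇(¬estab → syn) holds.
syn → ◇estab holds at every position 0..8, and those are all positions ever visited, so □(syn → ◇estab) holds.
Positions where syn holds: 0, 3, 5, 6, 8.
Check ◇estab at each: 0→ok, 3→ok, 5→ok, 6→ok, 8→ok.
At position 0: ◇(¬estab → syn) is true; □(syn → ◇estab) is true; so ◇(¬estab → syn) ∧ □(syn → ◇estab) is true.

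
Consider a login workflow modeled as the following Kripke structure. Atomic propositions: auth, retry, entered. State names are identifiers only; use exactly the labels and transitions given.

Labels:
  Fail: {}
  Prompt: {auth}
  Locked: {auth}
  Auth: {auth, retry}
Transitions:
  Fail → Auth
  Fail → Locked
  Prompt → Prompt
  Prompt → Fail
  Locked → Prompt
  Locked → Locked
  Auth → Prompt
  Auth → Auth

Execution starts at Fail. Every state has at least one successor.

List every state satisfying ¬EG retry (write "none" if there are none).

{Fail, Prompt, Locked}

States satisfying retry: {Auth}.
States satisfying EG retry: {Auth}.
States satisfying ¬EG retry: {Fail, Prompt, Locked}.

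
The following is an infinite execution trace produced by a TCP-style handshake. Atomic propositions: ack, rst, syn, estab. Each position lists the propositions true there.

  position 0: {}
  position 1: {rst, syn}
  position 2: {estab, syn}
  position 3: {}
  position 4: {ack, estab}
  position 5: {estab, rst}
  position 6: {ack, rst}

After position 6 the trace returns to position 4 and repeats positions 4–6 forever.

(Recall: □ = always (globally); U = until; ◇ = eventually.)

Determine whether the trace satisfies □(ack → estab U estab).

ack → estab U estab must hold at every position from 0 onward. It fails at position 6, so □(ack → estab U estab) is false.
Positions where ack holds: 4, 6.
Check estab U estab at each: 4→ok, 6→fails.

Does not hold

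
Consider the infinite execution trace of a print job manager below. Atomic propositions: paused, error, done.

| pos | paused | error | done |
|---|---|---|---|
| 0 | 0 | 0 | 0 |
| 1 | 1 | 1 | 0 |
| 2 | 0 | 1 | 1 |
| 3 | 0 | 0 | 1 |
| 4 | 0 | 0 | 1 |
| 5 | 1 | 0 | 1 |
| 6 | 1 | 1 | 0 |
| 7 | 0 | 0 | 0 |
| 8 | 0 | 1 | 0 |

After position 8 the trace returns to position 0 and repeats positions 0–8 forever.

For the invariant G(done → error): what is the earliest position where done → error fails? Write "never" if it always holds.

3

Check done → error at each position in order: 0 ✓, 1 ✓, 2 ✓.
At position 3 the labels are {done}, so done → error is false there. This is the first violation.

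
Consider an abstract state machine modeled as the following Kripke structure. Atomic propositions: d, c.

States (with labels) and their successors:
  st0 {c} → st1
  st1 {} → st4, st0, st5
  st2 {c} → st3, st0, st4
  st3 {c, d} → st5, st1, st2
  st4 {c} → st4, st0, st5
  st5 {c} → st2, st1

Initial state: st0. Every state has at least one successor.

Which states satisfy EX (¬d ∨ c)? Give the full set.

{st0, st1, st2, st3, st4, st5}

States satisfying ¬d ∨ c: {st0, st1, st2, st3, st4, st5}.
States satisfying EX (¬d ∨ c): {st0, st1, st2, st3, st4, st5}.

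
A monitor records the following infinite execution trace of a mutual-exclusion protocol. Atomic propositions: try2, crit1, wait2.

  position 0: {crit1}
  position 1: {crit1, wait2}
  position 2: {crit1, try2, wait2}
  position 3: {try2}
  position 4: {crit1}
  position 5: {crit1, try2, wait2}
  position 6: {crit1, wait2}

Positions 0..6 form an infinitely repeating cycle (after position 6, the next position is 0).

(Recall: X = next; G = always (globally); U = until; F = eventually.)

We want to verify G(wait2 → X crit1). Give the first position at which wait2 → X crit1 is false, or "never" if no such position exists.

Check wait2 → X crit1 at each position in order: 0 ✓, 1 ✓.
At position 2 the labels are {crit1, try2, wait2} and the next position 3 has {try2}, so wait2 → X crit1 is false there. This is the first violation.

2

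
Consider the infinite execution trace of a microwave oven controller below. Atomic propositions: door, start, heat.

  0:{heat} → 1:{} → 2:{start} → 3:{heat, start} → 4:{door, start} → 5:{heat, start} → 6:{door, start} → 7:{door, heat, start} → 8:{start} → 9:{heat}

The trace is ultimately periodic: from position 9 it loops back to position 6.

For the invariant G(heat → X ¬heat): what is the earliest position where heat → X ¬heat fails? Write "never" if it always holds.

heat → X ¬heat holds at every position 0..9, and those are all the positions the trace ever visits, so the invariant G(heat → X ¬heat) is never violated.

never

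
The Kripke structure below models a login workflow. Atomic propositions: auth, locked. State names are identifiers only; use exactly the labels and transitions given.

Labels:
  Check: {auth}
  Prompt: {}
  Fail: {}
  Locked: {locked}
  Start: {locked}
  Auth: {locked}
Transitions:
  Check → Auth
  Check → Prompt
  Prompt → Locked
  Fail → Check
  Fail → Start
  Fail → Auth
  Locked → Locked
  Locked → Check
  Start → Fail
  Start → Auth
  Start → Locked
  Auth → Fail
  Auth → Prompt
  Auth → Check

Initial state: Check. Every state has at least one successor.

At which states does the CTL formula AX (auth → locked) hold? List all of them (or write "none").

{Check, Prompt, Start}

States satisfying auth → locked: {Prompt, Fail, Locked, Start, Auth}.
States satisfying AX (auth → locked): {Check, Prompt, Start}.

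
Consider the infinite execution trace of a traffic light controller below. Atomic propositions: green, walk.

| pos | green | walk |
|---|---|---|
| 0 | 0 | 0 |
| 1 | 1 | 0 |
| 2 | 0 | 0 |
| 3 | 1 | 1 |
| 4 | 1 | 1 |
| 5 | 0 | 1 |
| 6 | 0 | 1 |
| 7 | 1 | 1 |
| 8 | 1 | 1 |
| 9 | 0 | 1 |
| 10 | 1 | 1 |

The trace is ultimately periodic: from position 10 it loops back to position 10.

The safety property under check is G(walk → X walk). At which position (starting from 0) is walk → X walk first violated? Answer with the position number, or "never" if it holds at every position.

walk → X walk holds at every position 0..10, and those are all the positions the trace ever visits, so the invariant G(walk → X walk) is never violated.

never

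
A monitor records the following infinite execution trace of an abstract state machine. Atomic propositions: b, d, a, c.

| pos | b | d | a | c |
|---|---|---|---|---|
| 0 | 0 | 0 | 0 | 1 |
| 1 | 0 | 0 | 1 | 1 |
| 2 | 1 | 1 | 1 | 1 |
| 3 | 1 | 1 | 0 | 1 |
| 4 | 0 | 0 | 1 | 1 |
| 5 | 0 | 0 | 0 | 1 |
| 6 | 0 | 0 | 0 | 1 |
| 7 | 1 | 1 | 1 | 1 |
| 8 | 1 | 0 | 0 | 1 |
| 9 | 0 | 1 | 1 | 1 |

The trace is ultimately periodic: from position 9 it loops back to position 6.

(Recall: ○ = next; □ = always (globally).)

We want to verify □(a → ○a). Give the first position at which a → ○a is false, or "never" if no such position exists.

Check a → ○a at each position in order: 0 ✓, 1 ✓.
At position 2 the labels are {a, b, c, d} and the next position 3 has {b, c, d}, so a → ○a is false there. This is the first violation.

2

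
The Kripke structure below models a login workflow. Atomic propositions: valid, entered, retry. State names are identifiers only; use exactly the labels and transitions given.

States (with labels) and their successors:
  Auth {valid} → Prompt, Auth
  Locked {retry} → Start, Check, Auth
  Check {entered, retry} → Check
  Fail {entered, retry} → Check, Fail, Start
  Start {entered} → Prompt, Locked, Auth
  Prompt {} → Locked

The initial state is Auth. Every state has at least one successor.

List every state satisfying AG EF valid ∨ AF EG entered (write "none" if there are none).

States satisfying EF valid: {Auth, Locked, Fail, Start, Prompt}.
States satisfying AG EF valid: ∅.
States satisfying EG entered: {Check, Fail}.
States satisfying AF EG entered: {Check, Fail}.
States satisfying AG EF valid ∨ AF EG entered: {Check, Fail}.

{Check, Fail}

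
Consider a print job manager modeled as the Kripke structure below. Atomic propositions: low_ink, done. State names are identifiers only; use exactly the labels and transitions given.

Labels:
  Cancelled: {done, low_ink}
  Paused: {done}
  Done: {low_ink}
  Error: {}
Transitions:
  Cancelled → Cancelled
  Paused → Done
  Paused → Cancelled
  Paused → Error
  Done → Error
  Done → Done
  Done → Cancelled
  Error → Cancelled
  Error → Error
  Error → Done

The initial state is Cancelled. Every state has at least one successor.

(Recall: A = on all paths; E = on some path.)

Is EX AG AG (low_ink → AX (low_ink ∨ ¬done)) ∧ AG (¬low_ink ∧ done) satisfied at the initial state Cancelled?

Does not hold

States satisfying AG AG (low_ink → AX (low_ink ∨ ¬done)): {Cancelled, Paused, Done, Error}.
States satisfying EX AG AG (low_ink → AX (low_ink ∨ ¬done)): {Cancelled, Paused, Done, Error}.
States satisfying ¬low_ink ∧ done: {Paused}.
States satisfying AG (¬low_ink ∧ done): ∅.
States satisfying EX AG AG (low_ink → AX (low_ink ∨ ¬done)) ∧ AG (¬low_ink ∧ done): ∅.
Cancelled ∉ Sat(EX AG AG (low_ink → AX (low_ink ∨ ¬done)) ∧ AG (¬low_ink ∧ done)).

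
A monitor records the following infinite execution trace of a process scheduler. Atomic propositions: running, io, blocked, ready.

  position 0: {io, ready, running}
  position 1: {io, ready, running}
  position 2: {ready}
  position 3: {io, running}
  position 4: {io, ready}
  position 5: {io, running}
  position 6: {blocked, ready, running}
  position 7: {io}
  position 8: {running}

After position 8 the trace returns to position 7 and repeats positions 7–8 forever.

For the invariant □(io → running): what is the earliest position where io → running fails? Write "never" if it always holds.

4

Check io → running at each position in order: 0 ✓, 1 ✓, 2 ✓, 3 ✓.
At position 4 the labels are {io, ready}, so io → running is false there. This is the first violation.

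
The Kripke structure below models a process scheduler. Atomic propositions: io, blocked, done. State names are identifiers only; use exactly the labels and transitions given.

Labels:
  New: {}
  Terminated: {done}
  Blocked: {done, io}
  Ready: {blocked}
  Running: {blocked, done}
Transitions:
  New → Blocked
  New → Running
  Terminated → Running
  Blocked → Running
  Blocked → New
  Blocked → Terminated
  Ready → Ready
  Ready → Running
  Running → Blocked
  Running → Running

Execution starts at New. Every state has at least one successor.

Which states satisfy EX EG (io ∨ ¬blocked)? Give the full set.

{New, Blocked, Running}

States satisfying EG (io ∨ ¬blocked): {New, Blocked}.
States satisfying EX EG (io ∨ ¬blocked): {New, Blocked, Running}.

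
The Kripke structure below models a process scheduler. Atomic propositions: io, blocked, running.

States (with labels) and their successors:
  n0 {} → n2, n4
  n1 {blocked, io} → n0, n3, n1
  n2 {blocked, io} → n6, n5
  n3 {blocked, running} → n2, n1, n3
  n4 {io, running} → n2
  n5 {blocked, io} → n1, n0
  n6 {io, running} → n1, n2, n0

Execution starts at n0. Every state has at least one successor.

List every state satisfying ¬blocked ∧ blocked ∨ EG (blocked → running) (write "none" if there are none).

{n3}

States satisfying ¬blocked: {n0, n4, n6}.
States satisfying ¬blocked ∧ blocked: ∅.
States satisfying blocked → running: {n0, n3, n4, n6}.
States satisfying EG (blocked → running): {n3}.
States satisfying ¬blocked ∧ blocked ∨ EG (blocked → running): {n3}.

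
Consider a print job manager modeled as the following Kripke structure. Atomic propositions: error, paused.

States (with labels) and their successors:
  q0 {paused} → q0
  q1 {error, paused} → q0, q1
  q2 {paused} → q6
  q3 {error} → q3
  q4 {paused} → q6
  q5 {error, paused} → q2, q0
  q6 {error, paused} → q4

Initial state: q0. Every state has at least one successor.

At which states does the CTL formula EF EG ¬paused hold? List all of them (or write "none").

{q3}

States satisfying EG ¬paused: {q3}.
States satisfying EF EG ¬paused: {q3}.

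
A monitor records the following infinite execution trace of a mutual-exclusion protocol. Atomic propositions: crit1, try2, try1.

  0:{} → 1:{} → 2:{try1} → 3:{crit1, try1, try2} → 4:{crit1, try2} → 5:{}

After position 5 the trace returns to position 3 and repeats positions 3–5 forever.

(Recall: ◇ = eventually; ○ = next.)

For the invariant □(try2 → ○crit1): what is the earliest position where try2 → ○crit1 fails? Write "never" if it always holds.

Check try2 → ○crit1 at each position in order: 0 ✓, 1 ✓, 2 ✓, 3 ✓.
At position 4 the labels are {crit1, try2} and the next position 5 has {}, so try2 → ○crit1 is false there. This is the first violation.

4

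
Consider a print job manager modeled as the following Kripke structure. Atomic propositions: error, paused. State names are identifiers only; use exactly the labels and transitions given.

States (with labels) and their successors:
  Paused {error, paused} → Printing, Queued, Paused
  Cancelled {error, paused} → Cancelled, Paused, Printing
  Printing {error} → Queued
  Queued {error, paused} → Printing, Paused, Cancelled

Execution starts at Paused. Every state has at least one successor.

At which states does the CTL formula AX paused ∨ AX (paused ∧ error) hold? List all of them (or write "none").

States satisfying paused: {Paused, Cancelled, Queued}.
States satisfying AX paused: {Printing}.
States satisfying paused ∧ error: {Paused, Cancelled, Queued}.
States satisfying AX (paused ∧ error): {Printing}.
States satisfying AX paused ∨ AX (paused ∧ error): {Printing}.

{Printing}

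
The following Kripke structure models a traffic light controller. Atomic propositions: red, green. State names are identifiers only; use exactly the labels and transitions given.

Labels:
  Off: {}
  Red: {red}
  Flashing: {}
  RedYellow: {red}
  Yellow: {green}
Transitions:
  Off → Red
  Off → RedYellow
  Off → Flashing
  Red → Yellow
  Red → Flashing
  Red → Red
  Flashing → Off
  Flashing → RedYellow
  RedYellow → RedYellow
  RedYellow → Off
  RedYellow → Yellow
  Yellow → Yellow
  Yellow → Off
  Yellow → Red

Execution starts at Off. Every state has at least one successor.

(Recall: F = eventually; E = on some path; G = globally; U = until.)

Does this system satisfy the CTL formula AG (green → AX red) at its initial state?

States satisfying green → AX red: {Off, Red, Flashing, RedYellow}.
States satisfying AG (green → AX red): ∅.
Yellow is reachable from Off and violates green → AX red, so AG fails at Off.
Off ∉ Sat(AG (green → AX red)).

Violated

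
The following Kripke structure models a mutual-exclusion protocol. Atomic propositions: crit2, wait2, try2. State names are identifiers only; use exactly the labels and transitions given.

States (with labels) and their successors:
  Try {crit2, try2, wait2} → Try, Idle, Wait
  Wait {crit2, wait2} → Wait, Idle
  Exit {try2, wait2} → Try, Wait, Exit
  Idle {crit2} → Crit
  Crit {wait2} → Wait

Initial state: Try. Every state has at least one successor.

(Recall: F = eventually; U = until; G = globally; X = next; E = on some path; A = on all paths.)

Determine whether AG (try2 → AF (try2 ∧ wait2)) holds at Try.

Yes

States satisfying try2 → AF (try2 ∧ wait2): {Try, Wait, Exit, Idle, Crit}.
States satisfying AG (try2 → AF (try2 ∧ wait2)): {Try, Wait, Exit, Idle, Crit}.
Every state reachable from Try satisfies try2 → AF (try2 ∧ wait2).
Try ∈ Sat(AG (try2 → AF (try2 ∧ wait2))).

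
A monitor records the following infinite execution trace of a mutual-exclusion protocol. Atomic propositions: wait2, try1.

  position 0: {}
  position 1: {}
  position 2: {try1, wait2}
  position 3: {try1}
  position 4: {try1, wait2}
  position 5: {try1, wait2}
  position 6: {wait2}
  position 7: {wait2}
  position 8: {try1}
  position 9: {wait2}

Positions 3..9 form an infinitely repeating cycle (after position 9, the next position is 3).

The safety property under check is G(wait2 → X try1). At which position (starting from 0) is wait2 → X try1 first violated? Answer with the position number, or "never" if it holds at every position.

Check wait2 → X try1 at each position in order: 0 ✓, 1 ✓, 2 ✓, 3 ✓, 4 ✓.
At position 5 the labels are {try1, wait2} and the next position 6 has {wait2}, so wait2 → X try1 is false there. This is the first violation.

5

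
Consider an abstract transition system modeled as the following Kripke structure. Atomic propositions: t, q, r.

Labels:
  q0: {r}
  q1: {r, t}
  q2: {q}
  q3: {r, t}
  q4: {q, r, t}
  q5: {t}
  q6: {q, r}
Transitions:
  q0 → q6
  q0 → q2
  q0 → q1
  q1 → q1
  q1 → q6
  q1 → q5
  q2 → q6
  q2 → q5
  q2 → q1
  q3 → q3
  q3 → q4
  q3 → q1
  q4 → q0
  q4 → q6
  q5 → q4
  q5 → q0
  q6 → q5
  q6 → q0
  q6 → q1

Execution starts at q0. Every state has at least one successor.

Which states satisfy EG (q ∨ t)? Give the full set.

States satisfying q ∨ t: {q1, q2, q3, q4, q5, q6}.
States satisfying EG (q ∨ t): {q1, q2, q3, q4, q5, q6}.

{q1, q2, q3, q4, q5, q6}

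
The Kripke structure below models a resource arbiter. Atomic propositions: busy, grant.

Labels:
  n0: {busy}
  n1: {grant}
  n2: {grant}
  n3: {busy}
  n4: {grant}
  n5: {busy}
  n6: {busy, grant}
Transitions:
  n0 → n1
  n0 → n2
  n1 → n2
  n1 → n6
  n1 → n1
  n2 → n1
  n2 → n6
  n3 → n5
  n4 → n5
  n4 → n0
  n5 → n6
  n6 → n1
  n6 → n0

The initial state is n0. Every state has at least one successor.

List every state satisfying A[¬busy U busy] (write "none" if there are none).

{n0, n3, n4, n5, n6}

States satisfying ¬busy: {n1, n2, n4}.
States satisfying busy: {n0, n3, n5, n6}.
States satisfying A[¬busy U busy]: {n0, n3, n4, n5, n6}.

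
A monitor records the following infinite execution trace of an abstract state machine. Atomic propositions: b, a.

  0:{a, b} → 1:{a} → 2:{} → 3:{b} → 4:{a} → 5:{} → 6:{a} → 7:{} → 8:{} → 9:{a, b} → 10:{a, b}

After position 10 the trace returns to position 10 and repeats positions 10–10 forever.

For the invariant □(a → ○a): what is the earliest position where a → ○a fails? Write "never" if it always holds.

1

Check a → ○a at each position in order: 0 ✓.
At position 1 the labels are {a} and the next position 2 has {}, so a → ○a is false there. This is the first violation.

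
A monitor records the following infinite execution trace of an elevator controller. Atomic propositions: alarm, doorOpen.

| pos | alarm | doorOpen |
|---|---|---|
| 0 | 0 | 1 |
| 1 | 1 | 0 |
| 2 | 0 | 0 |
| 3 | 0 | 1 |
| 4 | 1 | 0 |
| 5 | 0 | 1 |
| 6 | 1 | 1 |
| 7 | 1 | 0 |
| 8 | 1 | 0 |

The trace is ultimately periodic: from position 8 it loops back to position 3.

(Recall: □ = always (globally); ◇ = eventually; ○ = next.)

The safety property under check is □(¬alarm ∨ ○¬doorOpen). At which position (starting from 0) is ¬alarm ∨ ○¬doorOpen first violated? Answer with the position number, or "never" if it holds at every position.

4

Check ¬alarm ∨ ○¬doorOpen at each position in order: 0 ✓, 1 ✓, 2 ✓, 3 ✓.
At position 4 the labels are {alarm} and the next position 5 has {doorOpen}, so ¬alarm ∨ ○¬doorOpen is false there. This is the first violation.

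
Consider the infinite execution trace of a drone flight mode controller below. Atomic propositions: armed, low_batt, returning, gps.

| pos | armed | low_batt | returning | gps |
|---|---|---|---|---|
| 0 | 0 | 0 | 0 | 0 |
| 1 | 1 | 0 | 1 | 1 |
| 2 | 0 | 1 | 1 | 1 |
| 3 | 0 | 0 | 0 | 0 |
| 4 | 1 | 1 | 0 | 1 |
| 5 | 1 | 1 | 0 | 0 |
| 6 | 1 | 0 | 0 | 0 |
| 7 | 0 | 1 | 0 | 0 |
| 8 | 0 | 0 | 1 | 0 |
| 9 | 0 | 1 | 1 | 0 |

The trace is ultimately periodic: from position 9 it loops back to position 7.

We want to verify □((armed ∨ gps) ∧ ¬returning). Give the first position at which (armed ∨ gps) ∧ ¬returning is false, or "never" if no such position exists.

0

At position 0 the labels are {}, so (armed ∨ gps) ∧ ¬returning is false there. This is the first violation.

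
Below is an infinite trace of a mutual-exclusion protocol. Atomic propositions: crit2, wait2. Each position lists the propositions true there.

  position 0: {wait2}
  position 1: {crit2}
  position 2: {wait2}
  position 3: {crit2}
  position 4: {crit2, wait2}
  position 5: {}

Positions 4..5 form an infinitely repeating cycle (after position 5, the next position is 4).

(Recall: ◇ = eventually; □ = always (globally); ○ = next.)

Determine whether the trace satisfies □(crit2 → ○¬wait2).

crit2 → ○¬wait2 must hold at every position from 0 onward. It fails at position 1, so □(crit2 → ○¬wait2) is false.
Positions where crit2 holds: 1, 3, 4.
Check ○¬wait2 at each: 1→fails, 3→fails, 4→ok.

Violated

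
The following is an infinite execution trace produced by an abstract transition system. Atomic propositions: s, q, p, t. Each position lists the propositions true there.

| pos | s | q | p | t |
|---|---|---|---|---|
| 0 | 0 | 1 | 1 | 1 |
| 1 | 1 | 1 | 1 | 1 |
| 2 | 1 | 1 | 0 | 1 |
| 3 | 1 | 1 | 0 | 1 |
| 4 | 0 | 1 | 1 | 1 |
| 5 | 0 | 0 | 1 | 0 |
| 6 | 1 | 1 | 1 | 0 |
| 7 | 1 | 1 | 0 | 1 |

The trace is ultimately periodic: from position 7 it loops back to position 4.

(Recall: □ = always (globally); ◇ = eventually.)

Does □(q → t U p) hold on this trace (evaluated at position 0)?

q → t U p holds at every position 0..7, and those are all positions ever visited, so □(q → t U p) holds.
Positions where q holds: 0, 1, 2, 3, 4, 6, 7.
Check t U p at each: 0→ok, 1→ok, 2→ok, 3→ok, 4→ok, 6→ok, 7→ok.

Holds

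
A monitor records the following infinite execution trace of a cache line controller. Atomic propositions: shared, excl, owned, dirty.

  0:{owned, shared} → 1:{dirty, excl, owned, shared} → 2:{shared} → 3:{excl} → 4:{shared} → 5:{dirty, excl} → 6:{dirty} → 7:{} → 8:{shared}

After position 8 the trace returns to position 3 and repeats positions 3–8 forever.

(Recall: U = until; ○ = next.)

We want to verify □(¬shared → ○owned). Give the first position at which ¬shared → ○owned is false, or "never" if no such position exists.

3

Check ¬shared → ○owned at each position in order: 0 ✓, 1 ✓, 2 ✓.
At position 3 the labels are {excl} and the next position 4 has {shared}, so ¬shared → ○owned is false there. This is the first violation.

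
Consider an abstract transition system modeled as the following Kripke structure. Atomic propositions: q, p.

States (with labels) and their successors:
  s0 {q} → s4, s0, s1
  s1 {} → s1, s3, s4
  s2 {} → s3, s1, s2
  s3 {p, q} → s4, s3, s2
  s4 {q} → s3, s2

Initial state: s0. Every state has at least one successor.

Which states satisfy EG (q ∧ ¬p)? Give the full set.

States satisfying q ∧ ¬p: {s0, s4}.
States satisfying EG (q ∧ ¬p): {s0}.

{s0}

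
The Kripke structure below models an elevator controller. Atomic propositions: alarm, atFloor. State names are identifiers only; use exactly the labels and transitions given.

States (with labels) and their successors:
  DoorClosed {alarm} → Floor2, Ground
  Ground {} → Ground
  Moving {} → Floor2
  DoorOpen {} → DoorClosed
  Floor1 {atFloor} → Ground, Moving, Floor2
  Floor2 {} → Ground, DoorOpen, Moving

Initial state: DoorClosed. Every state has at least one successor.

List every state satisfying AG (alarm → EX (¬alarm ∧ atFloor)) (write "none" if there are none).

States satisfying alarm → EX (¬alarm ∧ atFloor): {Ground, Moving, DoorOpen, Floor1, Floor2}.
States satisfying AG (alarm → EX (¬alarm ∧ atFloor)): {Ground}.

{Ground}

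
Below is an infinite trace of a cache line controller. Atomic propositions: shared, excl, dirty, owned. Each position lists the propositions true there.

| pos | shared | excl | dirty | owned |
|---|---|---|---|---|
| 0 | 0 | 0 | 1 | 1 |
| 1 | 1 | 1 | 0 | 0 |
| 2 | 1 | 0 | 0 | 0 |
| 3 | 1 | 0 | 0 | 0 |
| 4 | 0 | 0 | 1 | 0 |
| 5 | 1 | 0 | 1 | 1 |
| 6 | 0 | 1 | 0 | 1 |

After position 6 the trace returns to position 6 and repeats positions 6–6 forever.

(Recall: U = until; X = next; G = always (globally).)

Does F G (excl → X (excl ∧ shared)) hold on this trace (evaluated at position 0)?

No

G (excl → X (excl ∧ shared)) is false at every position 0..6, so it never becomes true and F G (excl → X (excl ∧ shared)) fails.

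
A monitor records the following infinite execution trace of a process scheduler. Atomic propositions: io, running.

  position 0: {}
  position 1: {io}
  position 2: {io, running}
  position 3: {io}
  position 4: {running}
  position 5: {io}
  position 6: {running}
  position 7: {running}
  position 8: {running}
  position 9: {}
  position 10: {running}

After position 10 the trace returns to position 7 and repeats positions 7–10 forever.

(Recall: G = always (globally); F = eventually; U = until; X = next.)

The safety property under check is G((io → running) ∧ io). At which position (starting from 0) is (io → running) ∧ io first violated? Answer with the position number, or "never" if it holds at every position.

At position 0 the labels are {}, so (io → running) ∧ io is false there. This is the first violation.

0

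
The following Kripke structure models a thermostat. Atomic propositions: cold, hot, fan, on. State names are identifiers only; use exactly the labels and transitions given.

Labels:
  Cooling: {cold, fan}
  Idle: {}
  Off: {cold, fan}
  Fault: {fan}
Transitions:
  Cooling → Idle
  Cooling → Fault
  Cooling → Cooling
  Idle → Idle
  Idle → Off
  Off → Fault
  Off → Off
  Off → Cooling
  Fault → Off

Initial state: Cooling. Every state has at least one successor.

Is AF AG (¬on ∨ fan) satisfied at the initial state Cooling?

Holds

States satisfying AG (¬on ∨ fan): {Cooling, Idle, Off, Fault}.
States satisfying AF AG (¬on ∨ fan): {Cooling, Idle, Off, Fault}.
Cooling ∈ Sat(AF AG (¬on ∨ fan)).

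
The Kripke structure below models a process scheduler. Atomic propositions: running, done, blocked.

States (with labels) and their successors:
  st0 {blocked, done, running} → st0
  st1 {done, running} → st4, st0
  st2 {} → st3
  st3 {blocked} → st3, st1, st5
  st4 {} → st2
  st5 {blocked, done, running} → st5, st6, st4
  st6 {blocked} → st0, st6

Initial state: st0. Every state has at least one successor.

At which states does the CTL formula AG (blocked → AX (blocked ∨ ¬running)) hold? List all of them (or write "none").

States satisfying blocked → AX (blocked ∨ ¬running): {st0, st1, st2, st4, st5, st6}.
States satisfying AG (blocked → AX (blocked ∨ ¬running)): {st0, st6}.

{st0, st6}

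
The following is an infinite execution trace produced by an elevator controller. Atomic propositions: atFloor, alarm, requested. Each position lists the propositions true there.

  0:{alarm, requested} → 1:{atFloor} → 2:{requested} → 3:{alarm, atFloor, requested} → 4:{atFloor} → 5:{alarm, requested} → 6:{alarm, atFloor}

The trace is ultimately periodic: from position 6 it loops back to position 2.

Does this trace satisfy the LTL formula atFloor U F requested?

Holds

Walking from position 0: F requested first holds at position 0, and atFloor holds at every earlier position along the way, so atFloor U F requested holds.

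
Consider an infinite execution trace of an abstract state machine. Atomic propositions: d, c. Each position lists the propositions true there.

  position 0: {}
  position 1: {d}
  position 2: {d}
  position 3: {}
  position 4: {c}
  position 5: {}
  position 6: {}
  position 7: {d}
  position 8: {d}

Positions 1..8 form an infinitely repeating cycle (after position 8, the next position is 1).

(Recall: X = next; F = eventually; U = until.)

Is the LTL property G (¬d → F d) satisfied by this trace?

¬d → F d holds at every position 0..8, and those are all positions ever visited, so G (¬d → F d) holds.
Positions where ¬d holds: 0, 3, 4, 5, 6.
Check F d at each: 0→ok, 3→ok, 4→ok, 5→ok, 6→ok.

Satisfied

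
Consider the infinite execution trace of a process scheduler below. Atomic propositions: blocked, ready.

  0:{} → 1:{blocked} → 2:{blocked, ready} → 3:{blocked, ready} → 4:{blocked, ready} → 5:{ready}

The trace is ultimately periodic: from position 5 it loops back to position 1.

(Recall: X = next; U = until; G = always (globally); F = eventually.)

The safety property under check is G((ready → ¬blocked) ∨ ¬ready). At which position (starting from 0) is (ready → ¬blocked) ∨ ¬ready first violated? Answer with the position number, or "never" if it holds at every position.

2

Check (ready → ¬blocked) ∨ ¬ready at each position in order: 0 ✓, 1 ✓.
At position 2 the labels are {blocked, ready}, so (ready → ¬blocked) ∨ ¬ready is false there. This is the first violation.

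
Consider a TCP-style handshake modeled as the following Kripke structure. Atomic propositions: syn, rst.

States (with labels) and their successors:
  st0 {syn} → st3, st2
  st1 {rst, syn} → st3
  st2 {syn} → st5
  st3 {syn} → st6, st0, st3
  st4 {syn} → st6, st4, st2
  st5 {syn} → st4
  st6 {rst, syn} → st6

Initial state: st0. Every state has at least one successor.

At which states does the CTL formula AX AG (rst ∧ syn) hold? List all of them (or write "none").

States satisfying AG (rst ∧ syn): {st6}.
States satisfying AX AG (rst ∧ syn): {st6}.

{st6}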